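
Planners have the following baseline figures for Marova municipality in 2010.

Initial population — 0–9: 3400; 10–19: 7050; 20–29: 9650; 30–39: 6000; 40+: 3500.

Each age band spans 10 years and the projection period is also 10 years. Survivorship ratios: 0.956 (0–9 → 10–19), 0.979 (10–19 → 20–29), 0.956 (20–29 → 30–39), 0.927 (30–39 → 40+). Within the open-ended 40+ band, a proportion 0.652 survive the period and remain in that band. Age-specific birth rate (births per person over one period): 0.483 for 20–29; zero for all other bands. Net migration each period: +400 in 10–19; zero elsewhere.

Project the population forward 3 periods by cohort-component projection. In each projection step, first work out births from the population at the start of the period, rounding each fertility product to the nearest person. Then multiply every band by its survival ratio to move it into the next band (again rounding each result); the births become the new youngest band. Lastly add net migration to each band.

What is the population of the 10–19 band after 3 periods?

Period 1:
Births: 9650 * 0.483 = 4661
10–19: 3400 * 0.956 = 3250
20–29: 7050 * 0.979 = 6902
30–39: 9650 * 0.956 = 9225
40+: 6000 * 0.927 + 3500 * 0.652 = 5562 + 2282 = 7844
Net migration: 10–19 + 400 → 3650
Population now: 0–9=4661, 10–19=3650, 20–29=6902, 30–39=9225, 40+=7844
Period 2:
Births: 6902 * 0.483 = 3334
10–19: 4661 * 0.956 = 4456
20–29: 3650 * 0.979 = 3573
30–39: 6902 * 0.956 = 6598
40+: 9225 * 0.927 + 7844 * 0.652 = 8552 + 5114 = 13666
Net migration: 10–19 + 400 → 4856
Population now: 0–9=3334, 10–19=4856, 20–29=3573, 30–39=6598, 40+=13666
Period 3:
Births: 3573 * 0.483 = 1726
10–19: 3334 * 0.956 = 3187
20–29: 4856 * 0.979 = 4754
30–39: 3573 * 0.956 = 3416
40+: 6598 * 0.927 + 13666 * 0.652 = 6116 + 8910 = 15026
Net migration: 10–19 + 400 → 3587
Population now: 0–9=1726, 10–19=3587, 20–29=4754, 30–39=3416, 40+=15026

3587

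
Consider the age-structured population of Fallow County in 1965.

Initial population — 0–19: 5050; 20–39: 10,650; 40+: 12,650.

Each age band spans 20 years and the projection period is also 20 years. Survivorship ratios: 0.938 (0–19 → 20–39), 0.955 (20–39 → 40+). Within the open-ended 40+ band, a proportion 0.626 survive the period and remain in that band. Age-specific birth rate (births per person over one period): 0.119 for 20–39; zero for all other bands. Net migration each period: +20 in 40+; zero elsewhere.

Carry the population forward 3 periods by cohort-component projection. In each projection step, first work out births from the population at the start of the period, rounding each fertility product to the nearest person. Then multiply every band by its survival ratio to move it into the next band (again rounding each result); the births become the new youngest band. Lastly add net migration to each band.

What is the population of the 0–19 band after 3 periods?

Period 1:
Births: 10650 * 0.119 = 1267
20–39: 5050 * 0.938 = 4737
40+: 10650 * 0.955 + 12650 * 0.626 = 10171 + 7919 = 18090
Net migration: 40+ + 20 → 18110
Population now: 0–19=1267, 20–39=4737, 40+=18110
Period 2:
Births: 4737 * 0.119 = 564
20–39: 1267 * 0.938 = 1188
40+: 4737 * 0.955 + 18110 * 0.626 = 4524 + 11337 = 15861
Net migration: 40+ + 20 → 15881
Population now: 0–19=564, 20–39=1188, 40+=15881
Period 3:
Births: 1188 * 0.119 = 141
20–39: 564 * 0.938 = 529
40+: 1188 * 0.955 + 15881 * 0.626 = 1135 + 9942 = 11077
Net migration: 40+ + 20 → 11097
Population now: 0–19=141, 20–39=529, 40+=11097

141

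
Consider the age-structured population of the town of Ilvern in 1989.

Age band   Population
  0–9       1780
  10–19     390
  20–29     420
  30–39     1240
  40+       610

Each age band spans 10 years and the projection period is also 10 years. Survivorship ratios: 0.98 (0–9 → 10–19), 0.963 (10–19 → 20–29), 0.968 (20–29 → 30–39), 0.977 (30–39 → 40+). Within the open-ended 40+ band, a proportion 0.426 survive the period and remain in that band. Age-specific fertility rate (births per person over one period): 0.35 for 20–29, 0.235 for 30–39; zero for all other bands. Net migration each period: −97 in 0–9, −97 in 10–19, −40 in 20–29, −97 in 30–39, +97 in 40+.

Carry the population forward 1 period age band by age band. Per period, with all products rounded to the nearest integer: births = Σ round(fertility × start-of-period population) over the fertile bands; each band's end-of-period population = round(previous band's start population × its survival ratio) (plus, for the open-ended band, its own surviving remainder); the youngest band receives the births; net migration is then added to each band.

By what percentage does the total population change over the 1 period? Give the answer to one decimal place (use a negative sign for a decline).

-5.4

Period 1.
Births: 420 * 0.35 = 147 ; 1240 * 0.235 = 291 — total 438
10–19: 1780 * 0.98 = 1744
20–29: 390 * 0.963 = 376
30–39: 420 * 0.968 = 407
40+: 1240 * 0.977 + 610 * 0.426 = 1211 + 260 = 1471
Net migration: 0–9 − 97 → 341; 10–19 − 97 → 1647; 20–29 − 40 → 336; 30–39 − 97 → 310; 40+ + 97 → 1568
End of period: [341, 1647, 336, 310, 1568]
Total: 4440 → 4202; change = -238; percentage change = -5.4%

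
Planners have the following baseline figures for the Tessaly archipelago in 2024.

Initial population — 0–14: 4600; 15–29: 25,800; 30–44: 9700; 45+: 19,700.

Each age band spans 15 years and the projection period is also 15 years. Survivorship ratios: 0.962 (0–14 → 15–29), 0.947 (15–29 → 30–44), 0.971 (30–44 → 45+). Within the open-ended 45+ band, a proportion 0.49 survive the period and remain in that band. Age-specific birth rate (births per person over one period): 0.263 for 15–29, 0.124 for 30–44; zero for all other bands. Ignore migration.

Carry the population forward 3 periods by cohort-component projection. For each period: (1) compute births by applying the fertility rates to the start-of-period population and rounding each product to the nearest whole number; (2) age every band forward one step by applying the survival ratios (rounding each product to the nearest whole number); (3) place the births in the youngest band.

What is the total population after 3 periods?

After projecting period 1:
Births: 25800 × 0.263 = 6785, 9700 × 0.124 = 1203 → 7988
15–29: 4600 × 0.962 = 4425
30–44: 25800 × 0.947 = 24433
45+: 9700 × 0.971 + 19700 × 0.49 = 9419 + 9653 = 19072
→ [7988, 4425, 24433, 19072]
After projecting period 2:
Births: 4425 × 0.263 = 1164, 24433 × 0.124 = 3030 → 4194
15–29: 7988 × 0.962 = 7684
30–44: 4425 × 0.947 = 4190
45+: 24433 × 0.971 + 19072 × 0.49 = 23724 + 9345 = 33069
→ [4194, 7684, 4190, 33069]
After projecting period 3:
Births: 7684 × 0.263 = 2021, 4190 × 0.124 = 520 → 2541
15–29: 4194 × 0.962 = 4035
30–44: 7684 × 0.947 = 7277
45+: 4190 × 0.971 + 33069 × 0.49 = 4068 + 16204 = 20272
→ [2541, 4035, 7277, 20272]
Total after period 3: 2541 + 4035 + 7277 + 20272 = 34125

34125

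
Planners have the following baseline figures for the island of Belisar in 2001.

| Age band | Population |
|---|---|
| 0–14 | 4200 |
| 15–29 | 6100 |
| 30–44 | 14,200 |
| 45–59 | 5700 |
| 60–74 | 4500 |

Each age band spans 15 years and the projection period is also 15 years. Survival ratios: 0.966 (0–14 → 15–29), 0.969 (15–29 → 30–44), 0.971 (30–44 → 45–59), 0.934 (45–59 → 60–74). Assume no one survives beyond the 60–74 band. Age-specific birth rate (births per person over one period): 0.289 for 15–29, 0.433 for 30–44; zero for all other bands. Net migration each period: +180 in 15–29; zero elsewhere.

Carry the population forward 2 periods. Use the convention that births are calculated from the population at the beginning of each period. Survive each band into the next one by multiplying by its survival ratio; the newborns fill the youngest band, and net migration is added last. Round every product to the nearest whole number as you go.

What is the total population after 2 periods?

34330

Numbering the groups 1..5 from youngest to oldest:
After projecting period 1:
Births: 6100 * 0.289 = 1763 ; 14200 * 0.433 = 6149 — total 7912
Group 2: 4200 * 0.966 = 4057
Group 3: 6100 * 0.969 = 5911
Group 4: 14200 * 0.971 = 13788
Group 5: 5700 * 0.934 = 5324
Net migration: Group 2 + 180 → 4237
End of period: [7912, 4237, 5911, 13788, 5324]
After projecting period 2:
Births: 4237 * 0.289 = 1224 ; 5911 * 0.433 = 2559 — total 3783
Group 2: 7912 * 0.966 = 7643
Group 3: 4237 * 0.969 = 4106
Group 4: 5911 * 0.971 = 5740
Group 5: 13788 * 0.934 = 12878
Net migration: Group 2 + 180 → 7823
End of period: [3783, 7823, 4106, 5740, 12878]
Total after period 2: 3783 + 7823 + 4106 + 5740 + 12878 = 34330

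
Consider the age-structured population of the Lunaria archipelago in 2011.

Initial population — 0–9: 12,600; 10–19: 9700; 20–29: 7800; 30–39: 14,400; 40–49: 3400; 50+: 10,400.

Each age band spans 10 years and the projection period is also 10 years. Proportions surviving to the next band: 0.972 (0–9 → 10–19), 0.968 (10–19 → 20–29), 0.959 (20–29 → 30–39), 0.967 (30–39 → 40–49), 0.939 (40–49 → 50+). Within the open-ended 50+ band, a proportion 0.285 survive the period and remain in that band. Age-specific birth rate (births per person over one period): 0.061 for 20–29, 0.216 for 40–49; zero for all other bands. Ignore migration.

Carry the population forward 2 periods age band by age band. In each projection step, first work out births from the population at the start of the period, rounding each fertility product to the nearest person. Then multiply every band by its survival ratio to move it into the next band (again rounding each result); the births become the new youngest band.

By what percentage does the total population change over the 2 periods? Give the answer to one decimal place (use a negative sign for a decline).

-18.2

Numbering the groups 1..6 from youngest to oldest:
— Period 1 —
Births: 7800 * 0.061 = 476 ; 3400 * 0.216 = 734 → 1210
Group 2: 12600 * 0.972 = 12247
Group 3: 9700 * 0.968 = 9390
Group 4: 7800 * 0.959 = 7480
Group 5: 14400 * 0.967 = 13925
Group 6: 3400 * 0.939 + 10400 * 0.285 = 3193 + 2964 = 6157
Population now: 0–9=1210, 10–19=12247, 20–29=9390, 30–39=7480, 40–49=13925, 50+=6157
— Period 2 —
Births: 9390 * 0.061 = 573 ; 13925 * 0.216 = 3008 → 3581
Group 2: 1210 * 0.972 = 1176
Group 3: 12247 * 0.968 = 11855
Group 4: 9390 * 0.959 = 9005
Group 5: 7480 * 0.967 = 7233
Group 6: 13925 * 0.939 + 6157 * 0.285 = 13076 + 1755 = 14831
Population now: 0–9=3581, 10–19=1176, 20–29=11855, 30–39=9005, 40–49=7233, 50+=14831
Total: 58300 → 47681; change = -10619; percentage change = -18.2%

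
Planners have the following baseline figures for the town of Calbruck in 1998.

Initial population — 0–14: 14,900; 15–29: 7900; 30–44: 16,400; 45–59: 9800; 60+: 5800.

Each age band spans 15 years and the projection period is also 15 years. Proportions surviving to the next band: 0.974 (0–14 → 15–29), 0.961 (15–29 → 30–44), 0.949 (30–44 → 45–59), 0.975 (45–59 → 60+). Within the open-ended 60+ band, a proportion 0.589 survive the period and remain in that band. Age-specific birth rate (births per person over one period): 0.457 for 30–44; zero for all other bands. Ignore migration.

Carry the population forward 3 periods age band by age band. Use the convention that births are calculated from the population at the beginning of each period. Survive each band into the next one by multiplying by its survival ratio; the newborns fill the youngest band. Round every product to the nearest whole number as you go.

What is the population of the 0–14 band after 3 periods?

Call the bands 1 to 5, youngest first.
Period 1.
Births: 16400 * 0.457 = 7495
Band 2: 14900 * 0.974 = 14513
Band 3: 7900 * 0.961 = 7592
Band 4: 16400 * 0.949 = 15564
Band 5: 9800 * 0.975 + 5800 * 0.589 = 9555 + 3416 = 12971
Population now: 0–14=7495, 15–29=14513, 30–44=7592, 45–59=15564, 60+=12971
Period 2.
Births: 7592 * 0.457 = 3470
Band 2: 7495 * 0.974 = 7300
Band 3: 14513 * 0.961 = 13947
Band 4: 7592 * 0.949 = 7205
Band 5: 15564 * 0.975 + 12971 * 0.589 = 15175 + 7640 = 22815
Population now: 0–14=3470, 15–29=7300, 30–44=13947, 45–59=7205, 60+=22815
Period 3.
Births: 13947 * 0.457 = 6374
Band 2: 3470 * 0.974 = 3380
Band 3: 7300 * 0.961 = 7015
Band 4: 13947 * 0.949 = 13236
Band 5: 7205 * 0.975 + 22815 * 0.589 = 7025 + 13438 = 20463
Population now: 0–14=6374, 15–29=3380, 30–44=7015, 45–59=13236, 60+=20463

6374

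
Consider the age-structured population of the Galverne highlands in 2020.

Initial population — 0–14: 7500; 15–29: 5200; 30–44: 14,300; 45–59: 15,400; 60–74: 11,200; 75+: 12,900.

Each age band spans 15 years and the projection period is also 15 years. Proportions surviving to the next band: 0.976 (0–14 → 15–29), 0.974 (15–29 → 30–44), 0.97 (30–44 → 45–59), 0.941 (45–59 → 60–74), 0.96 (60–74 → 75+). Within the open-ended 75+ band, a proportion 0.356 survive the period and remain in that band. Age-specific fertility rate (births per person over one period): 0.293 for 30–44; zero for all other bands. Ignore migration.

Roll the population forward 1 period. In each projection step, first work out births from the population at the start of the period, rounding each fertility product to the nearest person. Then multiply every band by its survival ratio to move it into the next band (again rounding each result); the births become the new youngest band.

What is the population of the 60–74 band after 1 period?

Period 1:
Births: 14300 × 0.293 = 4190
15–29: 7500 × 0.976 = 7320
30–44: 5200 × 0.974 = 5065
45–59: 14300 × 0.97 = 13871
60–74: 15400 × 0.941 = 14491
75+: 11200 × 0.96 + 12900 × 0.356 = 10752 + 4592 = 15344
End of period: [4190, 7320, 5065, 13871, 14491, 15344]

14491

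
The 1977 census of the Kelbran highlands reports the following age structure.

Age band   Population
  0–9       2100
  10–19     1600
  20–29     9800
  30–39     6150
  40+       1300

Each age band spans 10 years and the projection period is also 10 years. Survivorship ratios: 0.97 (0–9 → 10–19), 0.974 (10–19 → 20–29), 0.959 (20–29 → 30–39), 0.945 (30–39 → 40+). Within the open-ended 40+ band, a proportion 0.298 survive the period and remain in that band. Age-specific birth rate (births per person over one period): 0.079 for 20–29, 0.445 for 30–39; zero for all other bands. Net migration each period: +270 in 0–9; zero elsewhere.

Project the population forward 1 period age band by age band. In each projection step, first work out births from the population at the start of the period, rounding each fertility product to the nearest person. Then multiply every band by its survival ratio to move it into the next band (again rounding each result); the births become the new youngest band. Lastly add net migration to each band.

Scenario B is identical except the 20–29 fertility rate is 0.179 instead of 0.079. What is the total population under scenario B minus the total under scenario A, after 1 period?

Period 1.
Births: 9800 × 0.079 = 774, 6150 × 0.445 = 2737 → total 3511
10–19: 2100 × 0.97 = 2037
20–29: 1600 × 0.974 = 1558
30–39: 9800 × 0.959 = 9398
40+: 6150 × 0.945 + 1300 × 0.298 = 5812 + 387 = 6199
Net migration: 0–9 + 270 → 3781
→ [3781, 2037, 1558, 9398, 6199]
Scenario A total after 1 period: 22973
Scenario B projection —
Period 1.
Births: 9800 × 0.179 = 1754, 6150 × 0.445 = 2737 → total 4491
10–19: 2100 × 0.97 = 2037
20–29: 1600 × 0.974 = 1558
30–39: 9800 × 0.959 = 9398
40+: 6150 × 0.945 + 1300 × 0.298 = 5812 + 387 = 6199
Net migration: 0–9 + 270 → 4761
→ [4761, 2037, 1558, 9398, 6199]
Scenario B total after 1 period: 23953
Difference B − A = 23953 − 22973 = 980

980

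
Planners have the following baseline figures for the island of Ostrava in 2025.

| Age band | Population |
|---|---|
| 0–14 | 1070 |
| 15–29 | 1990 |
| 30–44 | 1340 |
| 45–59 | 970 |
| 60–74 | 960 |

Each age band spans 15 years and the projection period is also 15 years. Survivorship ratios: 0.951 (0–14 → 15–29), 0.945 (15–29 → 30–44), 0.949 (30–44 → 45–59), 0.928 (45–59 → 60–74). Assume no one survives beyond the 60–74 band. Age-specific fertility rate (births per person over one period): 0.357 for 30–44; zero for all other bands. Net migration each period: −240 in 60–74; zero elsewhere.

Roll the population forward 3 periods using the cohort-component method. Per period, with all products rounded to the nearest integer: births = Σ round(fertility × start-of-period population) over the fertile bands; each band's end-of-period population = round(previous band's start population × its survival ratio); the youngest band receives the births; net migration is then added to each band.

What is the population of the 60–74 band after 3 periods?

Period 1:
Births: 1340 * 0.357 = 478
15–29: 1070 * 0.951 = 1018
30–44: 1990 * 0.945 = 1881
45–59: 1340 * 0.949 = 1272
60–74: 970 * 0.928 = 900
Net migration: 60–74 − 240 → 660
Giving 478 / 1018 / 1881 / 1272 / 660.
Period 2:
Births: 1881 * 0.357 = 672
15–29: 478 * 0.951 = 455
30–44: 1018 * 0.945 = 962
45–59: 1881 * 0.949 = 1785
60–74: 1272 * 0.928 = 1180
Net migration: 60–74 − 240 → 940
Giving 672 / 455 / 962 / 1785 / 940.
Period 3:
Births: 962 * 0.357 = 343
15–29: 672 * 0.951 = 639
30–44: 455 * 0.945 = 430
45–59: 962 * 0.949 = 913
60–74: 1785 * 0.928 = 1656
Net migration: 60–74 − 240 → 1416
Giving 343 / 639 / 430 / 913 / 1416.

1416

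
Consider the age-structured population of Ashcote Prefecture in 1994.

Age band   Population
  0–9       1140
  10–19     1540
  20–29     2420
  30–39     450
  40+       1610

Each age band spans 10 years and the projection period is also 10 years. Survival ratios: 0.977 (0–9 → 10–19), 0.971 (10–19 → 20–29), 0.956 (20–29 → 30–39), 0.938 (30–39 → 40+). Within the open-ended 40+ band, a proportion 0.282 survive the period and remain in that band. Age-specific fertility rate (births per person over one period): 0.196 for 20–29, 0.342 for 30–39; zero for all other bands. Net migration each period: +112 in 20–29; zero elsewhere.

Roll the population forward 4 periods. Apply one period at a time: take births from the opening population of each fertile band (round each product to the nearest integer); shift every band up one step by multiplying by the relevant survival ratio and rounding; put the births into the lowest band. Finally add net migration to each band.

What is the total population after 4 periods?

Call the bands 1 to 5, youngest first.
[period 1]
Births: 2420 * 0.196 = 474 ; 450 * 0.342 = 154 ⇒ total 628
Band 2: 1140 * 0.977 = 1114
Band 3: 1540 * 0.971 = 1495
Band 4: 2420 * 0.956 = 2314
Band 5: 450 * 0.938 + 1610 * 0.282 = 422 + 454 = 876
Net migration: Band 3 + 112 → 1607
Population now: 0–9=628, 10–19=1114, 20–29=1607, 30–39=2314, 40+=876
[period 2]
Births: 1607 * 0.196 = 315 ; 2314 * 0.342 = 791 ⇒ total 1106
Band 2: 628 * 0.977 = 614
Band 3: 1114 * 0.971 = 1082
Band 4: 1607 * 0.956 = 1536
Band 5: 2314 * 0.938 + 876 * 0.282 = 2171 + 247 = 2418
Net migration: Band 3 + 112 → 1194
Population now: 0–9=1106, 10–19=614, 20–29=1194, 30–39=1536, 40+=2418
[period 3]
Births: 1194 * 0.196 = 234 ; 1536 * 0.342 = 525 ⇒ total 759
Band 2: 1106 * 0.977 = 1081
Band 3: 614 * 0.971 = 596
Band 4: 1194 * 0.956 = 1141
Band 5: 1536 * 0.938 + 2418 * 0.282 = 1441 + 682 = 2123
Net migration: Band 3 + 112 → 708
Population now: 0–9=759, 10–19=1081, 20–29=708, 30–39=1141, 40+=2123
[period 4]
Births: 708 * 0.196 = 139 ; 1141 * 0.342 = 390 ⇒ total 529
Band 2: 759 * 0.977 = 742
Band 3: 1081 * 0.971 = 1050
Band 4: 708 * 0.956 = 677
Band 5: 1141 * 0.938 + 2123 * 0.282 = 1070 + 599 = 1669
Net migration: Band 3 + 112 → 1162
Population now: 0–9=529, 10–19=742, 20–29=1162, 30–39=677, 40+=1669
Total after period 4: 529 + 742 + 1162 + 677 + 1669 = 4779

4779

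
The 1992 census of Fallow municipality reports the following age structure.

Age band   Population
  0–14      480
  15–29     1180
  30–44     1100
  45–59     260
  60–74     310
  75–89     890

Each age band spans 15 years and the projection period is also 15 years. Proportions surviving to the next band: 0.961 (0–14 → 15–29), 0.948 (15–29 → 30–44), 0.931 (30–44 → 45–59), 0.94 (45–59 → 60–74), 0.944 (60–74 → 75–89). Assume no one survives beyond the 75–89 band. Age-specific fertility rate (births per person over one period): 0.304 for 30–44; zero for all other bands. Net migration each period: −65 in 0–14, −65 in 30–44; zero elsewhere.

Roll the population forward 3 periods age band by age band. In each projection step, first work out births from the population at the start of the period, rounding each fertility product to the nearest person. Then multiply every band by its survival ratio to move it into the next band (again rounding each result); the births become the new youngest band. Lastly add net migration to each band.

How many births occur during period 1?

334

Let group 1 be 0–14 through group 6 = 75–89.
After projecting period 1:
Births: 1100 × 0.304 = 334
Group 2: 480 × 0.961 = 461
Group 3: 1180 × 0.948 = 1119
Group 4: 1100 × 0.931 = 1024
Group 5: 260 × 0.94 = 244
Group 6: 310 × 0.944 = 293
Net migration: Group 1 − 65 → 269; Group 3 − 65 → 1054
Giving 269 / 461 / 1054 / 1024 / 244 / 293.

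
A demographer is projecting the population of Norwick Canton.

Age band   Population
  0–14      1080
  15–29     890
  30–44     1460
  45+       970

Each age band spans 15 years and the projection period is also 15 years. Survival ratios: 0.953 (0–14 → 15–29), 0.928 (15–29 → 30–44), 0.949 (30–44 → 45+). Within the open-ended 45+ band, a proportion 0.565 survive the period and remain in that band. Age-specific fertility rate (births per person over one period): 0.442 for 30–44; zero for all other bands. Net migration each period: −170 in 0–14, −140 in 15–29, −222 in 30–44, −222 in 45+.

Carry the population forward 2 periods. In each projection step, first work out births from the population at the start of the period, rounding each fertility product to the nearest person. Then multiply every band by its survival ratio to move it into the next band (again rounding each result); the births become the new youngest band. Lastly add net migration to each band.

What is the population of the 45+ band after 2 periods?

1318

Numbering the bands 1..4 from youngest to oldest:
[period 1]
Births: 1460 * 0.442 = 645
Band 2: 1080 * 0.953 = 1029
Band 3: 890 * 0.928 = 826
Band 4: 1460 * 0.949 + 970 * 0.565 = 1386 + 548 = 1934
Net migration: Band 1 − 170 → 475; Band 2 − 140 → 889; Band 3 − 222 → 604; Band 4 − 222 → 1712
Giving 475 / 889 / 604 / 1712.
[period 2]
Births: 604 * 0.442 = 267
Band 2: 475 * 0.953 = 453
Band 3: 889 * 0.928 = 825
Band 4: 604 * 0.949 + 1712 * 0.565 = 573 + 967 = 1540
Net migration: Band 1 − 170 → 97; Band 2 − 140 → 313; Band 3 − 222 → 603; Band 4 − 222 → 1318
Giving 97 / 313 / 603 / 1318.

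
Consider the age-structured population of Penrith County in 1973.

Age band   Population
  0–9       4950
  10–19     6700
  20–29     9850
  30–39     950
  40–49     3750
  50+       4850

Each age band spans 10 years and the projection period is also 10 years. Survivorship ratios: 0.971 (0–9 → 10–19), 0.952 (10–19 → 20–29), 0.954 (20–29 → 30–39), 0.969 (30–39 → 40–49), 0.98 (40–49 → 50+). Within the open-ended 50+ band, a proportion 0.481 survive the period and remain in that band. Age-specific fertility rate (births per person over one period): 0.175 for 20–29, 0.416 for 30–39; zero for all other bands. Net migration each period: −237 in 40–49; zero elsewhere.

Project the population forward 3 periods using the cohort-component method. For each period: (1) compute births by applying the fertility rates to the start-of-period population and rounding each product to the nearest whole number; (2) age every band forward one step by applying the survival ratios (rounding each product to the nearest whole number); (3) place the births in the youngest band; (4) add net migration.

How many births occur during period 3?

After projecting period 1:
Births: 9850 × 0.175 = 1724, 950 × 0.416 = 395 → total 2119
10–19: 4950 × 0.971 = 4806
20–29: 6700 × 0.952 = 6378
30–39: 9850 × 0.954 = 9397
40–49: 950 × 0.969 = 921
50+: 3750 × 0.98 + 4850 × 0.481 = 3675 + 2333 = 6008
Net migration: 40–49 − 237 → 684
Giving 2119 / 4806 / 6378 / 9397 / 684 / 6008.
After projecting period 2:
Births: 6378 × 0.175 = 1116, 9397 × 0.416 = 3909 → total 5025
10–19: 2119 × 0.971 = 2058
20–29: 4806 × 0.952 = 4575
30–39: 6378 × 0.954 = 6085
40–49: 9397 × 0.969 = 9106
50+: 684 × 0.98 + 6008 × 0.481 = 670 + 2890 = 3560
Net migration: 40–49 − 237 → 8869
Giving 5025 / 2058 / 4575 / 6085 / 8869 / 3560.
After projecting period 3:
Births: 4575 × 0.175 = 801, 6085 × 0.416 = 2531 → total 3332
10–19: 5025 × 0.971 = 4879
20–29: 2058 × 0.952 = 1959
30–39: 4575 × 0.954 = 4365
40–49: 6085 × 0.969 = 5896
50+: 8869 × 0.98 + 3560 × 0.481 = 8692 + 1712 = 10404
Net migration: 40–49 − 237 → 5659
Giving 3332 / 4879 / 1959 / 4365 / 5659 / 10404.

3332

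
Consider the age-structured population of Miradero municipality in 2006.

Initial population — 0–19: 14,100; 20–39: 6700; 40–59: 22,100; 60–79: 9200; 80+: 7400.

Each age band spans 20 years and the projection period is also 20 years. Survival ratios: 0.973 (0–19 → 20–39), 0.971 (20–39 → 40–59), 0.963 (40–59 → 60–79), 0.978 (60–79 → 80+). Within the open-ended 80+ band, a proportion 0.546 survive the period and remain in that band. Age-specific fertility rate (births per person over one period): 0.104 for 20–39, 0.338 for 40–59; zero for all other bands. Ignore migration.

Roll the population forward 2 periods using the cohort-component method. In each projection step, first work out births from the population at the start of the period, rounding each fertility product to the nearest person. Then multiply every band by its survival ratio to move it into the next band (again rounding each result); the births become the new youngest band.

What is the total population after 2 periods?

59091

Call the bands 1 to 5, youngest first.
— Period 1 —
Births: 6700 * 0.104 = 697  |  22100 * 0.338 = 7470 → 8167
Band 2: 14100 * 0.973 = 13719
Band 3: 6700 * 0.971 = 6506
Band 4: 22100 * 0.963 = 21282
Band 5: 9200 * 0.978 + 7400 * 0.546 = 8998 + 4040 = 13038
→ [8167, 13719, 6506, 21282, 13038]
— Period 2 —
Births: 13719 * 0.104 = 1427  |  6506 * 0.338 = 2199 → 3626
Band 2: 8167 * 0.973 = 7946
Band 3: 13719 * 0.971 = 13321
Band 4: 6506 * 0.963 = 6265
Band 5: 21282 * 0.978 + 13038 * 0.546 = 20814 + 7119 = 27933
→ [3626, 7946, 13321, 6265, 27933]
Total after period 2: 3626 + 7946 + 13321 + 6265 + 27933 = 59091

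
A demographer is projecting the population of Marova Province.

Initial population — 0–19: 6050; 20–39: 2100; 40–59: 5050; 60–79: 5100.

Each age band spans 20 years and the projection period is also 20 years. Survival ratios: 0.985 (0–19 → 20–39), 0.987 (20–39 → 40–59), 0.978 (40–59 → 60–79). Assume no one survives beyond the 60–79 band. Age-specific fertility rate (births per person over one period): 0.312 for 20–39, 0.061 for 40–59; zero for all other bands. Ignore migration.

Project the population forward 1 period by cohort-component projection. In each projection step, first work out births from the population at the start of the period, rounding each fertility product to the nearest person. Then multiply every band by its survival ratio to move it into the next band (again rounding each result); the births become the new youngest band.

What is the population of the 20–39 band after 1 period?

Numbering the bands 1..4 from youngest to oldest:
[period 1]
Births: 2100 × 0.312 = 655  |  5050 × 0.061 = 308 ⇒ total 963
Band 2: 6050 × 0.985 = 5959
Band 3: 2100 × 0.987 = 2073
Band 4: 5050 × 0.978 = 4939
End of period: [963, 5959, 2073, 4939]

5959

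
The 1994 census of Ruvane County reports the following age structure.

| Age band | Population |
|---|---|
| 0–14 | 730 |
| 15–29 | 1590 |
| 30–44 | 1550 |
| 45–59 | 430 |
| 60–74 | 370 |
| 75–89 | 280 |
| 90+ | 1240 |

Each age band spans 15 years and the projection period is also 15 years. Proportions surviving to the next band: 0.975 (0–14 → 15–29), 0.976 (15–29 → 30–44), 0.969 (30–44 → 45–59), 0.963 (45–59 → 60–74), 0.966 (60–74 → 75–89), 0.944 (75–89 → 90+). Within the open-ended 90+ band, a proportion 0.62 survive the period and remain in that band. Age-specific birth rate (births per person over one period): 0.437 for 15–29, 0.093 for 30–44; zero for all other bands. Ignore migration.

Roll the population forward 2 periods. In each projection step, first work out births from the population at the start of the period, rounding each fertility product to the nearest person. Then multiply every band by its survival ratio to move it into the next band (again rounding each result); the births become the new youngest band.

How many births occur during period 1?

839

[period 1]
Births: 1590 * 0.437 = 695, 1550 * 0.093 = 144 → 839
15–29: 730 * 0.975 = 712
30–44: 1590 * 0.976 = 1552
45–59: 1550 * 0.969 = 1502
60–74: 430 * 0.963 = 414
75–89: 370 * 0.966 = 357
90+: 280 * 0.944 + 1240 * 0.62 = 264 + 769 = 1033
End of period: [839, 712, 1552, 1502, 414, 357, 1033]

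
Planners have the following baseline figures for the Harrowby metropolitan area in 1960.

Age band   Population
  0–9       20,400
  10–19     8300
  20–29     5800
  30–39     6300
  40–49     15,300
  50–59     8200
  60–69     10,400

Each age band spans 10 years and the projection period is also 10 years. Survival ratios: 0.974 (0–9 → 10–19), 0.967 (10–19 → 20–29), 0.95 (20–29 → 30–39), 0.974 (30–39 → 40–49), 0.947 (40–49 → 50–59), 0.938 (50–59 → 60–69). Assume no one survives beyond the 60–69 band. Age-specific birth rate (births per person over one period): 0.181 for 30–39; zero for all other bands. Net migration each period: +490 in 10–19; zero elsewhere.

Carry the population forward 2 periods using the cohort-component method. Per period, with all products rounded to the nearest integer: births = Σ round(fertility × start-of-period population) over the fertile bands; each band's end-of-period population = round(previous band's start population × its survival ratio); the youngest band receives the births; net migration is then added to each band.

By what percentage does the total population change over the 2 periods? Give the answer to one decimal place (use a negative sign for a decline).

-26.8

(Groups numbered youngest = 1 to oldest = 7.)
Period 1:
Births: 6300 × 0.181 = 1140
Group 2: 20400 × 0.974 = 19870
Group 3: 8300 × 0.967 = 8026
Group 4: 5800 × 0.95 = 5510
Group 5: 6300 × 0.974 = 6136
Group 6: 15300 × 0.947 = 14489
Group 7: 8200 × 0.938 = 7692
Net migration: Group 2 + 490 → 20360
Giving 1140 / 20360 / 8026 / 5510 / 6136 / 14489 / 7692.
Period 2:
Births: 5510 × 0.181 = 997
Group 2: 1140 × 0.974 = 1110
Group 3: 20360 × 0.967 = 19688
Group 4: 8026 × 0.95 = 7625
Group 5: 5510 × 0.974 = 5367
Group 6: 6136 × 0.947 = 5811
Group 7: 14489 × 0.938 = 13591
Net migration: Group 2 + 490 → 1600
Giving 997 / 1600 / 19688 / 7625 / 5367 / 5811 / 13591.
Total: 74700 → 54679; change = -20021; percentage change = -26.8%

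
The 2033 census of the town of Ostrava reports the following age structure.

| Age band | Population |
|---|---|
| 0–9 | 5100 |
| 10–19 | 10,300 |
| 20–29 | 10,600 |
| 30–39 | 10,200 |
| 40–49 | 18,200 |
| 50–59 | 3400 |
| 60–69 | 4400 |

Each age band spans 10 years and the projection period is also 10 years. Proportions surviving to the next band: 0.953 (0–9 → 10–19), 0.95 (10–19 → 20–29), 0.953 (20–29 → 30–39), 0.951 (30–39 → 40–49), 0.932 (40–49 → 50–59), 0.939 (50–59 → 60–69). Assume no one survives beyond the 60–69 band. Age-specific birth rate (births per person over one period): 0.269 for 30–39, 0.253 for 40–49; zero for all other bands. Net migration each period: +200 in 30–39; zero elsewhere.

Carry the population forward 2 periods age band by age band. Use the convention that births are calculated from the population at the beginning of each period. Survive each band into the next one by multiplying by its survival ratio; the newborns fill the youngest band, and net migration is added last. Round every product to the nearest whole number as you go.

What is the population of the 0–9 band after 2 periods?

(Bands numbered youngest = 1 to oldest = 7.)
After projecting period 1:
Births: 10200 * 0.269 = 2744, 18200 * 0.253 = 4605 — total 7349
Band 2: 5100 * 0.953 = 4860
Band 3: 10300 * 0.95 = 9785
Band 4: 10600 * 0.953 = 10102
Band 5: 10200 * 0.951 = 9700
Band 6: 18200 * 0.932 = 16962
Band 7: 3400 * 0.939 = 3193
Net migration: Band 4 + 200 → 10302
Population now: 0–9=7349, 10–19=4860, 20–29=9785, 30–39=10302, 40–49=9700, 50–59=16962, 60–69=3193
After projecting period 2:
Births: 10302 * 0.269 = 2771, 9700 * 0.253 = 2454 — total 5225
Band 2: 7349 * 0.953 = 7004
Band 3: 4860 * 0.95 = 4617
Band 4: 9785 * 0.953 = 9325
Band 5: 10302 * 0.951 = 9797
Band 6: 9700 * 0.932 = 9040
Band 7: 16962 * 0.939 = 15927
Net migration: Band 4 + 200 → 9525
Population now: 0–9=5225, 10–19=7004, 20–29=4617, 30–39=9525, 40–49=9797, 50–59=9040, 60–69=15927

5225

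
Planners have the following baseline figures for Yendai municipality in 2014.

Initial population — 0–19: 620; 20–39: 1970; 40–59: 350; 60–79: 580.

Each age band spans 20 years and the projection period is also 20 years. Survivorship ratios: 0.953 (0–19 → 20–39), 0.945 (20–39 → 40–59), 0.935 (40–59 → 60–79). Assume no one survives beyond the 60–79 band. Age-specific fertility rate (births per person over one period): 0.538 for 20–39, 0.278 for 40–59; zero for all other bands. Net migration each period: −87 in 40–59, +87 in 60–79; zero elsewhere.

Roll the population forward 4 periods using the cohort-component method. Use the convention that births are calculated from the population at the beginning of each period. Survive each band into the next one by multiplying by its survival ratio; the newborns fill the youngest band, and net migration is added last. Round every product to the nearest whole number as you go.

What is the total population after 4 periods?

2994

(Groups numbered youngest = 1 to oldest = 4.)
Period 1.
Births: 1970 * 0.538 = 1060 ; 350 * 0.278 = 97 → 1157
Group 2: 620 * 0.953 = 591
Group 3: 1970 * 0.945 = 1862
Group 4: 350 * 0.935 = 327
Net migration: Group 3 − 87 → 1775; Group 4 + 87 → 414
Giving 1157 / 591 / 1775 / 414.
Period 2.
Births: 591 * 0.538 = 318 ; 1775 * 0.278 = 493 → 811
Group 2: 1157 * 0.953 = 1103
Group 3: 591 * 0.945 = 558
Group 4: 1775 * 0.935 = 1660
Net migration: Group 3 − 87 → 471; Group 4 + 87 → 1747
Giving 811 / 1103 / 471 / 1747.
Period 3.
Births: 1103 * 0.538 = 593 ; 471 * 0.278 = 131 → 724
Group 2: 811 * 0.953 = 773
Group 3: 1103 * 0.945 = 1042
Group 4: 471 * 0.935 = 440
Net migration: Group 3 − 87 → 955; Group 4 + 87 → 527
Giving 724 / 773 / 955 / 527.
Period 4.
Births: 773 * 0.538 = 416 ; 955 * 0.278 = 265 → 681
Group 2: 724 * 0.953 = 690
Group 3: 773 * 0.945 = 730
Group 4: 955 * 0.935 = 893
Net migration: Group 3 − 87 → 643; Group 4 + 87 → 980
Giving 681 / 690 / 643 / 980.
Total after period 4: 681 + 690 + 643 + 980 = 2994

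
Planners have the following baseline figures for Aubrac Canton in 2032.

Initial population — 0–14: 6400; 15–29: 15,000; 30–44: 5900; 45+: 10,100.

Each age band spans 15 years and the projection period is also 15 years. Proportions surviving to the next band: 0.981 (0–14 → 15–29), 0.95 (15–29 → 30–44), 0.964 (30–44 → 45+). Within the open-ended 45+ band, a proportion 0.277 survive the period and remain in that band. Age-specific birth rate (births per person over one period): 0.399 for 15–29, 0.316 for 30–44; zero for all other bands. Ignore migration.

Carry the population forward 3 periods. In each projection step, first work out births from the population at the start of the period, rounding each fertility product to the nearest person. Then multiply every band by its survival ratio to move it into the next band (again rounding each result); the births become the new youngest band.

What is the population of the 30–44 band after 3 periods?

7315

After projecting period 1:
Births: 15000 × 0.399 = 5985 ; 5900 × 0.316 = 1864 — total 7849
15–29: 6400 × 0.981 = 6278
30–44: 15000 × 0.95 = 14250
45+: 5900 × 0.964 + 10100 × 0.277 = 5688 + 2798 = 8486
Giving 7849 / 6278 / 14250 / 8486.
After projecting period 2:
Births: 6278 × 0.399 = 2505 ; 14250 × 0.316 = 4503 — total 7008
15–29: 7849 × 0.981 = 7700
30–44: 6278 × 0.95 = 5964
45+: 14250 × 0.964 + 8486 × 0.277 = 13737 + 2351 = 16088
Giving 7008 / 7700 / 5964 / 16088.
After projecting period 3:
Births: 7700 × 0.399 = 3072 ; 5964 × 0.316 = 1885 — total 4957
15–29: 7008 × 0.981 = 6875
30–44: 7700 × 0.95 = 7315
45+: 5964 × 0.964 + 16088 × 0.277 = 5749 + 4456 = 10205
Giving 4957 / 6875 / 7315 / 10205.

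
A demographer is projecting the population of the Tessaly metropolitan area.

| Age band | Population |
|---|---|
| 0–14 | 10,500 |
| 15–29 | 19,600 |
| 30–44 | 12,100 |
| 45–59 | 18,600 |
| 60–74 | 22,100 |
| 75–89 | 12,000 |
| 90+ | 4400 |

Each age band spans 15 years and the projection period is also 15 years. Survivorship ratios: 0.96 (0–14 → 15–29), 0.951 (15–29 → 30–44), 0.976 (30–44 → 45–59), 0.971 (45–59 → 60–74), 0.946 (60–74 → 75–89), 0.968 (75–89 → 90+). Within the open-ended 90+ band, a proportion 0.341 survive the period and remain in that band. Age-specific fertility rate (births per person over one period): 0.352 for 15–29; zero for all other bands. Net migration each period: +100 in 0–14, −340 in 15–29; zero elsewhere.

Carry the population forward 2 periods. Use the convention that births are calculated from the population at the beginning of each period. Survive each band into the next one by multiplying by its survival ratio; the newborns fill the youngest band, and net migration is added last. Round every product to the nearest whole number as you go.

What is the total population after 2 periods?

90628

[period 1]
Births: 19600 * 0.352 = 6899
15–29: 10500 * 0.96 = 10080
30–44: 19600 * 0.951 = 18640
45–59: 12100 * 0.976 = 11810
60–74: 18600 * 0.971 = 18061
75–89: 22100 * 0.946 = 20907
90+: 12000 * 0.968 + 4400 * 0.341 = 11616 + 1500 = 13116
Net migration: 0–14 + 100 → 6999; 15–29 − 340 → 9740
End of period: [6999, 9740, 18640, 11810, 18061, 20907, 13116]
[period 2]
Births: 9740 * 0.352 = 3428
15–29: 6999 * 0.96 = 6719
30–44: 9740 * 0.951 = 9263
45–59: 18640 * 0.976 = 18193
60–74: 11810 * 0.971 = 11468
75–89: 18061 * 0.946 = 17086
90+: 20907 * 0.968 + 13116 * 0.341 = 20238 + 4473 = 24711
Net migration: 0–14 + 100 → 3528; 15–29 − 340 → 6379
End of period: [3528, 6379, 9263, 18193, 11468, 17086, 24711]
Total after period 2: 3528 + 6379 + 9263 + 18193 + 11468 + 17086 + 24711 = 90628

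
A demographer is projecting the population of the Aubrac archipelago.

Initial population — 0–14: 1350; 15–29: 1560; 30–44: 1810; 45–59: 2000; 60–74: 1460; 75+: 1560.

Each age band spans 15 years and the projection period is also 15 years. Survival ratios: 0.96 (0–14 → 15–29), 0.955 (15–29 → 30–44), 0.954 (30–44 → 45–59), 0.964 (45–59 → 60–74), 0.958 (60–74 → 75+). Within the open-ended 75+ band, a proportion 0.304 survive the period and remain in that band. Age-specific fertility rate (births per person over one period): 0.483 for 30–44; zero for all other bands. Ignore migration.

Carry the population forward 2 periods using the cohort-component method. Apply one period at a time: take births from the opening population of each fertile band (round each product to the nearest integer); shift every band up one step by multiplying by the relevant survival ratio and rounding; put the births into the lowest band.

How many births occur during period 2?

Period 1:
Births: 1810 × 0.483 = 874
15–29: 1350 × 0.96 = 1296
30–44: 1560 × 0.955 = 1490
45–59: 1810 × 0.954 = 1727
60–74: 2000 × 0.964 = 1928
75+: 1460 × 0.958 + 1560 × 0.304 = 1399 + 474 = 1873
→ [874, 1296, 1490, 1727, 1928, 1873]
Period 2:
Births: 1490 × 0.483 = 720
15–29: 874 × 0.96 = 839
30–44: 1296 × 0.955 = 1238
45–59: 1490 × 0.954 = 1421
60–74: 1727 × 0.964 = 1665
75+: 1928 × 0.958 + 1873 × 0.304 = 1847 + 569 = 2416
→ [720, 839, 1238, 1421, 1665, 2416]

720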